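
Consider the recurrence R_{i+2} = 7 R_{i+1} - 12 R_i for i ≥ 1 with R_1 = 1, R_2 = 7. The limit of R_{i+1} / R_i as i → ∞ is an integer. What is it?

4

The characteristic equation is r^2 - 7r + 12 = 0, which factors as (r - 4)(r - 3) = 0.
So the roots are 4 and 3. Since |4| > |3| and the coefficient of 4^i is non-zero, the ratio tends to 4.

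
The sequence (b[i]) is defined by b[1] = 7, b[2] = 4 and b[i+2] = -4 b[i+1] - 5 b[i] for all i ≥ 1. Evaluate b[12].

b[3] = -4*4 - 5*7 = -51
b[4] = -4*(-51) - 5*4 = 184
b[5] = -4*184 - 5*(-51) = -481
b[6] = -4*(-481) - 5*184 = 1004
b[7] = -4*1004 - 5*(-481) = -1611
b[8] = -4*(-1611) - 5*1004 = 1424
b[9] = -4*1424 - 5*(-1611) = 2359
b[10] = -4*2359 - 5*1424 = -16556
b[11] = -4*(-16556) - 5*2359 = 54429
b[12] = -4*54429 - 5*(-16556) = -134936

-134936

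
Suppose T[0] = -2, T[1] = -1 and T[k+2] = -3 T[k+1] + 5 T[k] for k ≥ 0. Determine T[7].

5851

T[2] = -3*(-1) + 5*(-2) = -7
T[3] = -3*(-7) + 5*(-1) = 16
T[4] = -3*16 + 5*(-7) = -83
T[5] = -3*(-83) + 5*16 = 329
T[6] = -3*329 + 5*(-83) = -1402
T[7] = -3*(-1402) + 5*329 = 5851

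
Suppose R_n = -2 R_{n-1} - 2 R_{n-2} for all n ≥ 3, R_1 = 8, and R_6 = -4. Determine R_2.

1

Let R_2 = y.
R_3 = -16 - 2y
R_4 = 32 + 2y
R_5 = -32
R_6 = -4y
So -4y = -4, giving y = 1.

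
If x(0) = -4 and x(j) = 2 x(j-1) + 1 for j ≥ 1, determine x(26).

The fixed point is 1/(1 - 2) = -1, so x(j) + 1 = 2(x(j-1) + 1).
Hence x(j) = -3·2^j - 1.
x(26) = -3·2^{26} - 1 = -3·67108864 - 1 = -201326593.

-201326593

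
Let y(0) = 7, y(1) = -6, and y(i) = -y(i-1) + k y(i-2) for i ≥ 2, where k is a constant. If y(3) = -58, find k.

4

y(2) = 6 + 7k
y(3) = -6 - 13k
So -6 - 13k = -58, giving k = 4.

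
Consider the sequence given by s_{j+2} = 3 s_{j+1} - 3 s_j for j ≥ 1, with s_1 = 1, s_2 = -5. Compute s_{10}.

s_3 = 3(-5) - 3(1) = -18
s_4 = 3(-18) - 3(-5) = -39
s_5 = 3(-39) - 3(-18) = -63
s_6 = 3(-63) - 3(-39) = -72
s_7 = 3(-72) - 3(-63) = -27
s_8 = 3(-27) - 3(-72) = 135
s_9 = 3(135) - 3(-27) = 486
s_{10} = 3(486) - 3(135) = 1053

1053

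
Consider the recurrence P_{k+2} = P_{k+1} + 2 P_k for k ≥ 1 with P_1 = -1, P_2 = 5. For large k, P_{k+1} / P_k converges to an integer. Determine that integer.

2

The characteristic equation is r^2 - r - 2 = 0, which factors as (r - 2)(r + 1) = 0.
So the roots are 2 and -1. Since |2| > |-1| and the coefficient of 2^k is non-zero, the ratio tends to 2.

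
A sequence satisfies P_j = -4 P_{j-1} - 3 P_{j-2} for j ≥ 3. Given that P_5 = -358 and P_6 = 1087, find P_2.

7

Rearranging, P_{j-2} = (P_j + 4 P_{j-1}) / -3.
P_4 = (1087 + 4·(-358)) / -3 = -345/-3 = 115
P_3 = (-358 + 4·115) / -3 = 102/-3 = -34
P_2 = (115 + 4·(-34)) / -3 = -21/-3 = 7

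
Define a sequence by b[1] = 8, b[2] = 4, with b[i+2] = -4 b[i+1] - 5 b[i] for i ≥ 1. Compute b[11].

60424

b[3] = -4·4 - 5·8 = -56
b[4] = -4·(-56) - 5·4 = 204
b[5] = -4·204 - 5·(-56) = -536
b[6] = -4·(-536) - 5·204 = 1124
b[7] = -4·1124 - 5·(-536) = -1816
b[8] = -4·(-1816) - 5·1124 = 1644
b[9] = -4·1644 - 5·(-1816) = 2504
b[10] = -4·2504 - 5·1644 = -18236
b[11] = -4·(-18236) - 5·2504 = 60424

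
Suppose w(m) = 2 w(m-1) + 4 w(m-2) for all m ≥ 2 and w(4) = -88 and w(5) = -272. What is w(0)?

-2

Rearranging, w(m-2) = (w(m) - 2 w(m-1)) / 4.
w(3) = (-272 - 2·(-88)) / 4 = -96/4 = -24
w(2) = (-88 - 2·(-24)) / 4 = -40/4 = -10
w(1) = (-24 - 2·(-10)) / 4 = -4/4 = -1
w(0) = (-10 - 2·(-1)) / 4 = -8/4 = -2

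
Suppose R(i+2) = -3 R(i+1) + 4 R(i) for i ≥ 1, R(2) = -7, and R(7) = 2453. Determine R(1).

-4

Let R(1) = w.
R(3) = 21 + 4w
R(4) = -91 - 12w
R(5) = 357 + 52w
R(6) = -1435 - 204w
R(7) = 5733 + 820w
So 5733 + 820w = 2453, giving w = -4.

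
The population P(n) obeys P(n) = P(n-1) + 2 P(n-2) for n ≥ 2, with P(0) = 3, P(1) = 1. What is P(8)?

343

P(2) = 1 + 2*3 = 7
P(3) = 7 + 2*1 = 9
P(4) = 9 + 2*7 = 23
P(5) = 23 + 2*9 = 41
P(6) = 41 + 2*23 = 87
P(7) = 87 + 2*41 = 169
P(8) = 169 + 2*87 = 343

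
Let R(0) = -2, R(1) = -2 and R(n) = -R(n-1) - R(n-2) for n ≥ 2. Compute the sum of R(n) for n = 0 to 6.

R(2) = -(-2) - (-2) = 4
R(3) = -4 - (-2) = -2
R(4) = -(-2) - 4 = -2
R(5) = -(-2) - (-2) = 4
R(6) = -4 - (-2) = -2
Sum = (-2) + (-2) + 4 + (-2) + (-2) + 4 + (-2) = -2

-2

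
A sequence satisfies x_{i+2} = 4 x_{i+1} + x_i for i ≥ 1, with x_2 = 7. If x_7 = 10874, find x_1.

6

Let x_1 = v.
x_3 = 28 + v
x_4 = 119 + 4v
x_5 = 504 + 17v
x_6 = 2135 + 72v
x_7 = 9044 + 305v
So 9044 + 305v = 10874, giving v = 6.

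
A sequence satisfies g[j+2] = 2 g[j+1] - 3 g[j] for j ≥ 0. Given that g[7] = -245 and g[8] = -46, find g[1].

-5

Rearranging, g[j-2] = (g[j] - 2 g[j-1]) / -3.
g[6] = (-46 - 2(-245)) / -3 = 444/-3 = -148
g[5] = (-245 - 2(-148)) / -3 = 51/-3 = -17
g[4] = (-148 - 2(-17)) / -3 = -114/-3 = 38
g[3] = (-17 - 2(38)) / -3 = -93/-3 = 31
g[2] = (38 - 2(31)) / -3 = -24/-3 = 8
g[1] = (31 - 2(8)) / -3 = 15/-3 = -5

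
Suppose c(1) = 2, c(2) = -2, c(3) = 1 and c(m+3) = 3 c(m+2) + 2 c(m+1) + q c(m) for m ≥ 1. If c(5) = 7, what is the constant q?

2

c(4) = -1 + 2q
c(5) = -1 + 4q
So -1 + 4q = 7, giving q = 2.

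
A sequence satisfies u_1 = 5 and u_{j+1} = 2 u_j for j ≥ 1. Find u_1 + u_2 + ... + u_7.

u_2 = 2(5) = 10
u_3 = 2(10) = 20
u_4 = 2(20) = 40
u_5 = 2(40) = 80
u_6 = 2(80) = 160
u_7 = 2(160) = 320
Sum = 5 + 10 + 20 + 40 + 80 + 160 + 320 = 635

635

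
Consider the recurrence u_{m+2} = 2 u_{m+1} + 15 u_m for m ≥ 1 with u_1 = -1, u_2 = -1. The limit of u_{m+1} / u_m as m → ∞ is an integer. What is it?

The characteristic equation is r^2 - 2r - 15 = 0, which factors as (r - 5)(r + 3) = 0.
So the roots are 5 and -3. Since |5| > |-3| and the coefficient of 5^m is non-zero, the ratio tends to 5.

5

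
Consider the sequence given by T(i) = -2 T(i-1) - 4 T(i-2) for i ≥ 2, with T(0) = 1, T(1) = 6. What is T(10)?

T(2) = -2*6 - 4*1 = -16
T(3) = -2*(-16) - 4*6 = 8
T(4) = -2*8 - 4*(-16) = 48
T(5) = -2*48 - 4*8 = -128
T(6) = -2*(-128) - 4*48 = 64
T(7) = -2*64 - 4*(-128) = 384
T(8) = -2*384 - 4*64 = -1024
T(9) = -2*(-1024) - 4*384 = 512
T(10) = -2*512 - 4*(-1024) = 3072

3072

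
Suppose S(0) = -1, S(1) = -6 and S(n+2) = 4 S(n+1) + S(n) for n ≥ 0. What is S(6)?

S(2) = 4(-6) + (-1) = -25
S(3) = 4(-25) + (-6) = -106
S(4) = 4(-106) + (-25) = -449
S(5) = 4(-449) + (-106) = -1902
S(6) = 4(-1902) + (-449) = -8057

-8057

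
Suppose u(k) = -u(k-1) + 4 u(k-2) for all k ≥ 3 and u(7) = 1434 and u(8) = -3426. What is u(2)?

-6

Rearranging, u(k-2) = (u(k) + u(k-1)) / 4.
u(6) = (-3426 + 1434) / 4 = -1992/4 = -498
u(5) = (1434 + (-498)) / 4 = 936/4 = 234
u(4) = (-498 + 234) / 4 = -264/4 = -66
u(3) = (234 + (-66)) / 4 = 168/4 = 42
u(2) = (-66 + 42) / 4 = -24/4 = -6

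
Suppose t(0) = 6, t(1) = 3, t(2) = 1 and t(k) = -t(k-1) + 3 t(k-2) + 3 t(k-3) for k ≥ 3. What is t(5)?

95

t(3) = -1 + 3(3) + 3(6) = 26
t(4) = -26 + 3(1) + 3(3) = -14
t(5) = -(-14) + 3(26) + 3(1) = 95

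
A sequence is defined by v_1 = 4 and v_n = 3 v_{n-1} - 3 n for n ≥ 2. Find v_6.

v_2 = 3(4) - 6 = 6
v_3 = 3(6) - 9 = 9
v_4 = 3(9) - 12 = 15
v_5 = 3(15) - 15 = 30
v_6 = 3(30) - 18 = 72

72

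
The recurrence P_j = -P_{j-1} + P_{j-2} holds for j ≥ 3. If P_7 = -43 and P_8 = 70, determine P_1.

1

Rearranging, P_{j-2} = P_j + P_{j-1}.
P_6 = 70 + (-43) = 27
P_5 = -43 + 27 = -16
P_4 = 27 + (-16) = 11
P_3 = -16 + 11 = -5
P_2 = 11 + (-5) = 6
P_1 = -5 + 6 = 1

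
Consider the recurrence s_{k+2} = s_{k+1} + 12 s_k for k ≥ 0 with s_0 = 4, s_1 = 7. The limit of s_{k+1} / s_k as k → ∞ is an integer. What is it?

The characteristic equation is r^2 - r - 12 = 0, which factors as (r - 4)(r + 3) = 0.
So the roots are 4 and -3. Since |4| > |-3| and the coefficient of 4^k is non-zero, the ratio tends to 4.

4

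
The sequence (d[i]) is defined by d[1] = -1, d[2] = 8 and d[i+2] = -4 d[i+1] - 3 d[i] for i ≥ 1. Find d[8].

7652

d[3] = -4·8 - 3·(-1) = -29
d[4] = -4·(-29) - 3·8 = 92
d[5] = -4·92 - 3·(-29) = -281
d[6] = -4·(-281) - 3·92 = 848
d[7] = -4·848 - 3·(-281) = -2549
d[8] = -4·(-2549) - 3·848 = 7652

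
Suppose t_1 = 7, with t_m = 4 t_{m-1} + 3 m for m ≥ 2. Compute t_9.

t_2 = 4*7 + 6 = 34
t_3 = 4*34 + 9 = 145
t_4 = 4*145 + 12 = 592
t_5 = 4*592 + 15 = 2383
t_6 = 4*2383 + 18 = 9550
t_7 = 4*9550 + 21 = 38221
t_8 = 4*38221 + 24 = 152908
t_9 = 4*152908 + 27 = 611659

611659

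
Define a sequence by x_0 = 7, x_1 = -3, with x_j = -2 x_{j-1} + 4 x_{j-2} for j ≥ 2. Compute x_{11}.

x_2 = -2(-3) + 4(7) = 34
x_3 = -2(34) + 4(-3) = -80
x_4 = -2(-80) + 4(34) = 296
x_5 = -2(296) + 4(-80) = -912
x_6 = -2(-912) + 4(296) = 3008
x_7 = -2(3008) + 4(-912) = -9664
x_8 = -2(-9664) + 4(3008) = 31360
x_9 = -2(31360) + 4(-9664) = -101376
x_{10} = -2(-101376) + 4(31360) = 328192
x_{11} = -2(328192) + 4(-101376) = -1061888

-1061888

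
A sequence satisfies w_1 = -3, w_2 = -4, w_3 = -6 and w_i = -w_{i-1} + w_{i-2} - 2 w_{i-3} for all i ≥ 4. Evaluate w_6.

26

w_4 = -(-6) + (-4) - 2(-3) = 8
w_5 = -8 + (-6) - 2(-4) = -6
w_6 = -(-6) + 8 - 2(-6) = 26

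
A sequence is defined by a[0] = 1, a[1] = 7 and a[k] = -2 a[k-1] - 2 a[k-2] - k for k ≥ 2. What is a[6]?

a[2] = -2*7 - 2*1 - 2 = -18
a[3] = -2*(-18) - 2*7 - 3 = 19
a[4] = -2*19 - 2*(-18) - 4 = -6
a[5] = -2*(-6) - 2*19 - 5 = -31
a[6] = -2*(-31) - 2*(-6) - 6 = 68

68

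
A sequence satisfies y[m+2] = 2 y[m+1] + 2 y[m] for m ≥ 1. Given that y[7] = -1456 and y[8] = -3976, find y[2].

-7

Rearranging, y[m-2] = (y[m] - 2 y[m-1]) / 2.
y[6] = (-3976 - 2·(-1456)) / 2 = -1064/2 = -532
y[5] = (-1456 - 2·(-532)) / 2 = -392/2 = -196
y[4] = (-532 - 2·(-196)) / 2 = -140/2 = -70
y[3] = (-196 - 2·(-70)) / 2 = -56/2 = -28
y[2] = (-70 - 2·(-28)) / 2 = -14/2 = -7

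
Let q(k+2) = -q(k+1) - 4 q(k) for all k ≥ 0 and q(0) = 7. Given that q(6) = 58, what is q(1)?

-6

Let q(1) = x.
q(2) = -28 - x
q(3) = 28 - 3x
q(4) = 84 + 7x
q(5) = -196 + 5x
q(6) = -140 - 33x
So -140 - 33x = 58, giving x = -6.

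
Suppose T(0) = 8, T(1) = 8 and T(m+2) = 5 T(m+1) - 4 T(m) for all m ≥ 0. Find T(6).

8

T(2) = 5(8) - 4(8) = 8
T(3) = 5(8) - 4(8) = 8
T(4) = 5(8) - 4(8) = 8
T(5) = 5(8) - 4(8) = 8
T(6) = 5(8) - 4(8) = 8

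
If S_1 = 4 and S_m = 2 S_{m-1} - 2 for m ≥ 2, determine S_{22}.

The fixed point is -2/(1 - 2) = 2, so S_m - 2 = 2(S_{m-1} - 2).
Hence S_m = 2·2^{m-1} + 2.
S_{22} = 2·2^{21} + 2 = 2·2097152 + 2 = 4194306.

4194306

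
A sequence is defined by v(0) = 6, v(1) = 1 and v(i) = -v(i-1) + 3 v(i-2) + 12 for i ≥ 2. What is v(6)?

494

v(2) = -1 + 3(6) + 12 = 29
v(3) = -29 + 3(1) + 12 = -14
v(4) = -(-14) + 3(29) + 12 = 113
v(5) = -113 + 3(-14) + 12 = -143
v(6) = -(-143) + 3(113) + 12 = 494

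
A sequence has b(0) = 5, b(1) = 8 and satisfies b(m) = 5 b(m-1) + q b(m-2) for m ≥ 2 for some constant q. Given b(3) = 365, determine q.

5

b(2) = 40 + 5q
b(3) = 200 + 33q
So 200 + 33q = 365, giving q = 5.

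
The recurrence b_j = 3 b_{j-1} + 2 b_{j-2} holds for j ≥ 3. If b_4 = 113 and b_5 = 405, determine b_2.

Rearranging, b_{j-2} = (b_j - 3 b_{j-1}) / 2.
b_3 = (405 - 3*113) / 2 = 66/2 = 33
b_2 = (113 - 3*33) / 2 = 14/2 = 7

7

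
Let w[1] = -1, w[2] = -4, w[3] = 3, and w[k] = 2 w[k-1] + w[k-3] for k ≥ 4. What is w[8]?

w[4] = 2(3) + (-1) = 5
w[5] = 2(5) + (-4) = 6
w[6] = 2(6) + 3 = 15
w[7] = 2(15) + 5 = 35
w[8] = 2(35) + 6 = 76

76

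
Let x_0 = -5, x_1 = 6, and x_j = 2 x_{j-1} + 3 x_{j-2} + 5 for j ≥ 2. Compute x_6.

632

x_2 = 2*6 + 3*(-5) + 5 = 2
x_3 = 2*2 + 3*6 + 5 = 27
x_4 = 2*27 + 3*2 + 5 = 65
x_5 = 2*65 + 3*27 + 5 = 216
x_6 = 2*216 + 3*65 + 5 = 632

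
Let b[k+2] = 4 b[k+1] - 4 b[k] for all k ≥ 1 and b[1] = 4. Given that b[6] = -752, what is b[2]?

-3

Let b[2] = v.
b[3] = -16 + 4v
b[4] = -64 + 12v
b[5] = -192 + 32v
b[6] = -512 + 80v
So -512 + 80v = -752, giving v = -3.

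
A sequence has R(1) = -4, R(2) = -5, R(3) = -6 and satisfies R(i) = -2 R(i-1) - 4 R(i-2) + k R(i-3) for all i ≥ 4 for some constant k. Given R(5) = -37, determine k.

1

R(4) = 32 - 4k
R(5) = -40 + 3k
So -40 + 3k = -37, giving k = 1.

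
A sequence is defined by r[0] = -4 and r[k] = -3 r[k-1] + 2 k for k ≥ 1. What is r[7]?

r[1] = -3(-4) + 2 = 14
r[2] = -3(14) + 4 = -38
r[3] = -3(-38) + 6 = 120
r[4] = -3(120) + 8 = -352
r[5] = -3(-352) + 10 = 1066
r[6] = -3(1066) + 12 = -3186
r[7] = -3(-3186) + 14 = 9572

9572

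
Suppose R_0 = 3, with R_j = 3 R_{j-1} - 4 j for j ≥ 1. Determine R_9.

21

R_1 = 3·3 - 4 = 5
R_2 = 3·5 - 8 = 7
R_3 = 3·7 - 12 = 9
R_4 = 3·9 - 16 = 11
R_5 = 3·11 - 20 = 13
R_6 = 3·13 - 24 = 15
R_7 = 3·15 - 28 = 17
R_8 = 3·17 - 32 = 19
R_9 = 3·19 - 36 = 21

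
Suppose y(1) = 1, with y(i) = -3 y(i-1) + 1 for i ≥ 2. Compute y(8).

y(2) = -3*1 + 1 = -2
y(3) = -3*(-2) + 1 = 7
y(4) = -3*7 + 1 = -20
y(5) = -3*(-20) + 1 = 61
y(6) = -3*61 + 1 = -182
y(7) = -3*(-182) + 1 = 547
y(8) = -3*547 + 1 = -1640

-1640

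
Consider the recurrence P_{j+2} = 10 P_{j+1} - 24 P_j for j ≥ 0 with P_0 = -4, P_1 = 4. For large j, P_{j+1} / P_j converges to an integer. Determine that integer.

The characteristic equation is r^2 - 10r + 24 = 0, which factors as (r - 6)(r - 4) = 0.
So the roots are 6 and 4. Since |6| > |4| and the coefficient of 6^j is non-zero, the ratio tends to 6.

6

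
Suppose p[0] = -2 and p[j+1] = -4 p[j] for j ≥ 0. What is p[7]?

p[1] = -4(-2) = 8
p[2] = -4(8) = -32
p[3] = -4(-32) = 128
p[4] = -4(128) = -512
p[5] = -4(-512) = 2048
p[6] = -4(2048) = -8192
p[7] = -4(-8192) = 32768

32768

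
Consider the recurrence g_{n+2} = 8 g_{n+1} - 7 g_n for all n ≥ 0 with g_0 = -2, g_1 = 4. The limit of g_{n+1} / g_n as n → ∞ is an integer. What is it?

7

The characteristic equation is r^2 - 8r + 7 = 0, which factors as (r - 7)(r - 1) = 0.
So the roots are 7 and 1. Since |7| > |1| and the coefficient of 7^n is non-zero, the ratio tends to 7.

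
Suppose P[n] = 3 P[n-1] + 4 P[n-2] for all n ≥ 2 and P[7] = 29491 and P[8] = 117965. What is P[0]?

2

Rearranging, P[n-2] = (P[n] - 3 P[n-1]) / 4.
P[6] = (117965 - 3(29491)) / 4 = 29492/4 = 7373
P[5] = (29491 - 3(7373)) / 4 = 7372/4 = 1843
P[4] = (7373 - 3(1843)) / 4 = 1844/4 = 461
P[3] = (1843 - 3(461)) / 4 = 460/4 = 115
P[2] = (461 - 3(115)) / 4 = 116/4 = 29
P[1] = (115 - 3(29)) / 4 = 28/4 = 7
P[0] = (29 - 3(7)) / 4 = 8/4 = 2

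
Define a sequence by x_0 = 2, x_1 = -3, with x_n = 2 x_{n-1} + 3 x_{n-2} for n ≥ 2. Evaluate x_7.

-549

x_2 = 2(-3) + 3(2) = 0
x_3 = 2(0) + 3(-3) = -9
x_4 = 2(-9) + 3(0) = -18
x_5 = 2(-18) + 3(-9) = -63
x_6 = 2(-63) + 3(-18) = -180
x_7 = 2(-180) + 3(-63) = -549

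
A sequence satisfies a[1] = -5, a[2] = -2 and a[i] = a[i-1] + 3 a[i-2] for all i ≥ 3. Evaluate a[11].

-9938

a[3] = (-2) + 3·(-5) = -17
a[4] = (-17) + 3·(-2) = -23
a[5] = (-23) + 3·(-17) = -74
a[6] = (-74) + 3·(-23) = -143
a[7] = (-143) + 3·(-74) = -365
a[8] = (-365) + 3·(-143) = -794
a[9] = (-794) + 3·(-365) = -1889
a[10] = (-1889) + 3·(-794) = -4271
a[11] = (-4271) + 3·(-1889) = -9938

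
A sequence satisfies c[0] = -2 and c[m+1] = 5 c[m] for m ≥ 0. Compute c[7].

-156250

c[1] = 5·(-2) = -10
c[2] = 5·(-10) = -50
c[3] = 5·(-50) = -250
c[4] = 5·(-250) = -1250
c[5] = 5·(-1250) = -6250
c[6] = 5·(-6250) = -31250
c[7] = 5·(-31250) = -156250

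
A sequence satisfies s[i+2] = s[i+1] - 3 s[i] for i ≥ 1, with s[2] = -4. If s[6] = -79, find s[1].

Let s[1] = v.
s[3] = -4 - 3v
s[4] = 8 - 3v
s[5] = 20 + 6v
s[6] = -4 + 15v
So -4 + 15v = -79, giving v = -5.

-5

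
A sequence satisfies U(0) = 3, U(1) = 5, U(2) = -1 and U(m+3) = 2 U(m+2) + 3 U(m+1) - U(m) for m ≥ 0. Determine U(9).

U(3) = 2(-1) + 3(5) - 3 = 10
U(4) = 2(10) + 3(-1) - 5 = 12
U(5) = 2(12) + 3(10) - (-1) = 55
U(6) = 2(55) + 3(12) - 10 = 136
U(7) = 2(136) + 3(55) - 12 = 425
U(8) = 2(425) + 3(136) - 55 = 1203
U(9) = 2(1203) + 3(425) - 136 = 3545

3545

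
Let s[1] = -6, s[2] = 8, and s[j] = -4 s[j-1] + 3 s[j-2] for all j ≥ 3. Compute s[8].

104816

s[3] = -4·8 + 3·(-6) = -50
s[4] = -4·(-50) + 3·8 = 224
s[5] = -4·224 + 3·(-50) = -1046
s[6] = -4·(-1046) + 3·224 = 4856
s[7] = -4·4856 + 3·(-1046) = -22562
s[8] = -4·(-22562) + 3·4856 = 104816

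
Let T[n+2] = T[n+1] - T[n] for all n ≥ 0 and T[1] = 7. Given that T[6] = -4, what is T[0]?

Let T[0] = w.
T[2] = 7 - w
T[3] = -w
T[4] = -7
T[5] = -7 + w
T[6] = w
So w = -4, giving w = -4.

-4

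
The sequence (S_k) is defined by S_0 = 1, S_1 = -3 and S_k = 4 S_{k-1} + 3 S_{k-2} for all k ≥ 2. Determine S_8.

-96543

S_2 = 4*(-3) + 3*1 = -9
S_3 = 4*(-9) + 3*(-3) = -45
S_4 = 4*(-45) + 3*(-9) = -207
S_5 = 4*(-207) + 3*(-45) = -963
S_6 = 4*(-963) + 3*(-207) = -4473
S_7 = 4*(-4473) + 3*(-963) = -20781
S_8 = 4*(-20781) + 3*(-4473) = -96543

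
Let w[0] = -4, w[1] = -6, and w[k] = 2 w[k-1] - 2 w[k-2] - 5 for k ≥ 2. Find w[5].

w[2] = 2*(-6) - 2*(-4) - 5 = -9
w[3] = 2*(-9) - 2*(-6) - 5 = -11
w[4] = 2*(-11) - 2*(-9) - 5 = -9
w[5] = 2*(-9) - 2*(-11) - 5 = -1

-1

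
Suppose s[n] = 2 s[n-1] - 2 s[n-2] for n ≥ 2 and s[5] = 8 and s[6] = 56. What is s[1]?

-2

Rearranging, s[n-2] = (s[n] - 2 s[n-1]) / -2.
s[4] = (56 - 2·8) / -2 = 40/-2 = -20
s[3] = (8 - 2·(-20)) / -2 = 48/-2 = -24
s[2] = (-20 - 2·(-24)) / -2 = 28/-2 = -14
s[1] = (-24 - 2·(-14)) / -2 = 4/-2 = -2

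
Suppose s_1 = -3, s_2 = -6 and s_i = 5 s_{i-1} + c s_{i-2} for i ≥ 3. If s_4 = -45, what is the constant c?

-5

s_3 = -30 - 3c
s_4 = -150 - 21c
So -150 - 21c = -45, giving c = -5.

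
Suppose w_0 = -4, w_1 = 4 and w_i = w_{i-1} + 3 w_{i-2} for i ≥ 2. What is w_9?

w_2 = 4 + 3(-4) = -8
w_3 = (-8) + 3(4) = 4
w_4 = 4 + 3(-8) = -20
w_5 = (-20) + 3(4) = -8
w_6 = (-8) + 3(-20) = -68
w_7 = (-68) + 3(-8) = -92
w_8 = (-92) + 3(-68) = -296
w_9 = (-296) + 3(-92) = -572

-572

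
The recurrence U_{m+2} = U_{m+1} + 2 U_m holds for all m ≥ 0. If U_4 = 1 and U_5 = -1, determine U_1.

-1

Rearranging, U_{m-2} = (U_m - U_{m-1}) / 2.
U_3 = (-1 - 1) / 2 = -2/2 = -1
U_2 = (1 - (-1)) / 2 = 2/2 = 1
U_1 = (-1 - 1) / 2 = -2/2 = -1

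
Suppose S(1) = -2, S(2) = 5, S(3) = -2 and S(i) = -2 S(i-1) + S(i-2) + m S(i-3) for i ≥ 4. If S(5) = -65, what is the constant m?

-5

S(4) = 9 - 2m
S(5) = -20 + 9m
So -20 + 9m = -65, giving m = -5.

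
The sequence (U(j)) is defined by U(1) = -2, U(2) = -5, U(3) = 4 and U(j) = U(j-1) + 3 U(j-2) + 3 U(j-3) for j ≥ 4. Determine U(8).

-407

U(4) = 4 + 3·(-5) + 3·(-2) = -17
U(5) = (-17) + 3·4 + 3·(-5) = -20
U(6) = (-20) + 3·(-17) + 3·4 = -59
U(7) = (-59) + 3·(-20) + 3·(-17) = -170
U(8) = (-170) + 3·(-59) + 3·(-20) = -407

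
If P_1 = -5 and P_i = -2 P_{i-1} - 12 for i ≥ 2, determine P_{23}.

The fixed point is -12/(1 + 2) = -4, so P_i + 4 = -2(P_{i-1} + 4).
Hence P_i = -1·(-2)^{i-1} - 4.
P_{23} = -1·(-2)^{22} - 4 = -1·4194304 - 4 = -4194308.

-4194308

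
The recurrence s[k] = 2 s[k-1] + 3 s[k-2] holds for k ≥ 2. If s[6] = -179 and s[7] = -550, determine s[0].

3

Rearranging, s[k-2] = (s[k] - 2 s[k-1]) / 3.
s[5] = (-550 - 2*(-179)) / 3 = -192/3 = -64
s[4] = (-179 - 2*(-64)) / 3 = -51/3 = -17
s[3] = (-64 - 2*(-17)) / 3 = -30/3 = -10
s[2] = (-17 - 2*(-10)) / 3 = 3/3 = 1
s[1] = (-10 - 2*1) / 3 = -12/3 = -4
s[0] = (1 - 2*(-4)) / 3 = 9/3 = 3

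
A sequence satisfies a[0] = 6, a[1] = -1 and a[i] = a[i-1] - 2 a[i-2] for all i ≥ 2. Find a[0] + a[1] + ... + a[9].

a[2] = (-1) - 2(6) = -13
a[3] = (-13) - 2(-1) = -11
a[4] = (-11) - 2(-13) = 15
a[5] = 15 - 2(-11) = 37
a[6] = 37 - 2(15) = 7
a[7] = 7 - 2(37) = -67
a[8] = (-67) - 2(7) = -81
a[9] = (-81) - 2(-67) = 53
Sum = 6 + (-1) + (-13) + (-11) + 15 + 37 + 7 + (-67) + (-81) + 53 = -55

-55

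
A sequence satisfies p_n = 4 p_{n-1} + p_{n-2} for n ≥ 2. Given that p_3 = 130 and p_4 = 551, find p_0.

7

Rearranging, p_{n-2} = p_n - 4 p_{n-1}.
p_2 = 551 - 4·130 = 31
p_1 = 130 - 4·31 = 6
p_0 = 31 - 4·6 = 7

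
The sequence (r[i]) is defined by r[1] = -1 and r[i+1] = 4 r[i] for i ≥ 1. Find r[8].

-16384

r[2] = 4(-1) = -4
r[3] = 4(-4) = -16
r[4] = 4(-16) = -64
r[5] = 4(-64) = -256
r[6] = 4(-256) = -1024
r[7] = 4(-1024) = -4096
r[8] = 4(-4096) = -16384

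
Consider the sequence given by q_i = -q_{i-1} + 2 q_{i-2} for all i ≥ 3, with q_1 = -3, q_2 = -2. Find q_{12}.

680

q_3 = -(-2) + 2·(-3) = -4
q_4 = -(-4) + 2·(-2) = 0
q_5 = -0 + 2·(-4) = -8
q_6 = -(-8) + 2·0 = 8
q_7 = -8 + 2·(-8) = -24
q_8 = -(-24) + 2·8 = 40
q_9 = -40 + 2·(-24) = -88
q_{10} = -(-88) + 2·40 = 168
q_{11} = -168 + 2·(-88) = -344
q_{12} = -(-344) + 2·168 = 680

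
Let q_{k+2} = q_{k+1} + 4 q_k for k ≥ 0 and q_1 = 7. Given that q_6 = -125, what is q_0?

Let q_0 = z.
q_2 = 7 + 4z
q_3 = 35 + 4z
q_4 = 63 + 20z
q_5 = 203 + 36z
q_6 = 455 + 116z
So 455 + 116z = -125, giving z = -5.

-5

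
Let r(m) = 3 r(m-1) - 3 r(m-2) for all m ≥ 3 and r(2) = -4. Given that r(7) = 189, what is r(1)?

Let r(1) = y.
r(3) = -12 - 3y
r(4) = -24 - 9y
r(5) = -36 - 18y
r(6) = -36 - 27y
r(7) = -27y
So -27y = 189, giving y = -7.

-7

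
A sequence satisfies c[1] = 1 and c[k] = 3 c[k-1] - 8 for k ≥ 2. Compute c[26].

-2541865828325

The fixed point is -8/(1 - 3) = 4, so c[k] - 4 = 3(c[k-1] - 4).
Hence c[k] = -3·3^{k-1} + 4.
c[26] = -3·3^{25} + 4 = -3·847288609443 + 4 = -2541865828325.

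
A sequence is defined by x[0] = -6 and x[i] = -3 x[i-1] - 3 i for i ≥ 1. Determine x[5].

x[1] = -3(-6) - 3 = 15
x[2] = -3(15) - 6 = -51
x[3] = -3(-51) - 9 = 144
x[4] = -3(144) - 12 = -444
x[5] = -3(-444) - 15 = 1317

1317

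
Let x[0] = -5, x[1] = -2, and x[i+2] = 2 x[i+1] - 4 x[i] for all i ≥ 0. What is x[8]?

x[2] = 2*(-2) - 4*(-5) = 16
x[3] = 2*16 - 4*(-2) = 40
x[4] = 2*40 - 4*16 = 16
x[5] = 2*16 - 4*40 = -128
x[6] = 2*(-128) - 4*16 = -320
x[7] = 2*(-320) - 4*(-128) = -128
x[8] = 2*(-128) - 4*(-320) = 1024

1024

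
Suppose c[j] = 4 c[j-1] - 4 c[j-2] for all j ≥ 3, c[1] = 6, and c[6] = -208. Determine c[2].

7

Let c[2] = y.
c[3] = -24 + 4y
c[4] = -96 + 12y
c[5] = -288 + 32y
c[6] = -768 + 80y
So -768 + 80y = -208, giving y = 7.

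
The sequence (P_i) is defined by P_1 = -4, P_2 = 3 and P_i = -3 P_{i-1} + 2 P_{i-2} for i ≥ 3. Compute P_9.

P_3 = -3(3) + 2(-4) = -17
P_4 = -3(-17) + 2(3) = 57
P_5 = -3(57) + 2(-17) = -205
P_6 = -3(-205) + 2(57) = 729
P_7 = -3(729) + 2(-205) = -2597
P_8 = -3(-2597) + 2(729) = 9249
P_9 = -3(9249) + 2(-2597) = -32941

-32941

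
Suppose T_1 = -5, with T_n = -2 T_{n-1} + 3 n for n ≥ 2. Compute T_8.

862

T_2 = -2(-5) + 6 = 16
T_3 = -2(16) + 9 = -23
T_4 = -2(-23) + 12 = 58
T_5 = -2(58) + 15 = -101
T_6 = -2(-101) + 18 = 220
T_7 = -2(220) + 21 = -419
T_8 = -2(-419) + 24 = 862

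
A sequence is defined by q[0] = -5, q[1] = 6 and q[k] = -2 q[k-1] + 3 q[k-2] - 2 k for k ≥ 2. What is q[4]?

q[2] = -2(6) + 3(-5) - 4 = -31
q[3] = -2(-31) + 3(6) - 6 = 74
q[4] = -2(74) + 3(-31) - 8 = -249

-249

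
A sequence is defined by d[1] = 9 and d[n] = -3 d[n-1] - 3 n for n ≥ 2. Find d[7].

7512

d[2] = -3*9 - 6 = -33
d[3] = -3*(-33) - 9 = 90
d[4] = -3*90 - 12 = -282
d[5] = -3*(-282) - 15 = 831
d[6] = -3*831 - 18 = -2511
d[7] = -3*(-2511) - 21 = 7512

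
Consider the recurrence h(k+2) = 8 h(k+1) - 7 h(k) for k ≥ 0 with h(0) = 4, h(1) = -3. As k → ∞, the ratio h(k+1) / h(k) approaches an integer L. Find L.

The characteristic equation is r^2 - 8r + 7 = 0, which factors as (r - 7)(r - 1) = 0.
So the roots are 7 and 1. Since |7| > |1| and the coefficient of 7^k is non-zero, the ratio tends to 7.

7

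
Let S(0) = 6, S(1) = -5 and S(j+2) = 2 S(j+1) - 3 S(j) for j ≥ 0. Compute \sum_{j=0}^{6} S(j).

S(2) = 2(-5) - 3(6) = -28
S(3) = 2(-28) - 3(-5) = -41
S(4) = 2(-41) - 3(-28) = 2
S(5) = 2(2) - 3(-41) = 127
S(6) = 2(127) - 3(2) = 248
Sum = 6 + (-5) + (-28) + (-41) + 2 + 127 + 248 = 309

309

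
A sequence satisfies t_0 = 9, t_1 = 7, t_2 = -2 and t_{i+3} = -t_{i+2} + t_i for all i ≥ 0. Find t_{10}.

-7

t_3 = -(-2) + 9 = 11
t_4 = -11 + 7 = -4
t_5 = -(-4) + (-2) = 2
t_6 = -2 + 11 = 9
t_7 = -9 + (-4) = -13
t_8 = -(-13) + 2 = 15
t_9 = -15 + 9 = -6
t_{10} = -(-6) + (-13) = -7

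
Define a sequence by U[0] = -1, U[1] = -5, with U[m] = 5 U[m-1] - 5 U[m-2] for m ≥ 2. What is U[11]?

U[2] = 5(-5) - 5(-1) = -20
U[3] = 5(-20) - 5(-5) = -75
U[4] = 5(-75) - 5(-20) = -275
U[5] = 5(-275) - 5(-75) = -1000
U[6] = 5(-1000) - 5(-275) = -3625
U[7] = 5(-3625) - 5(-1000) = -13125
U[8] = 5(-13125) - 5(-3625) = -47500
U[9] = 5(-47500) - 5(-13125) = -171875
U[10] = 5(-171875) - 5(-47500) = -621875
U[11] = 5(-621875) - 5(-171875) = -2250000

-2250000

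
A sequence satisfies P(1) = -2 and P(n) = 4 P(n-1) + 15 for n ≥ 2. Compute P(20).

The fixed point is 15/(1 - 4) = -5, so P(n) + 5 = 4(P(n-1) + 5).
Hence P(n) = 3·4^{n-1} - 5.
P(20) = 3·4^{19} - 5 = 3·274877906944 - 5 = 824633720827.

824633720827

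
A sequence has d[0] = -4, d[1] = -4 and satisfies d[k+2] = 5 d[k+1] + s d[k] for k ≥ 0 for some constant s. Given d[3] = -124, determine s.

d[2] = -20 - 4s
d[3] = -100 - 24s
So -100 - 24s = -124, giving s = 1.

1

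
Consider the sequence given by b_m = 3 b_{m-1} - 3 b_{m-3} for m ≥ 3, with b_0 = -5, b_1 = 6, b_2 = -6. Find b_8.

b_3 = 3*(-6) - 3*(-5) = -3
b_4 = 3*(-3) - 3*6 = -27
b_5 = 3*(-27) - 3*(-6) = -63
b_6 = 3*(-63) - 3*(-3) = -180
b_7 = 3*(-180) - 3*(-27) = -459
b_8 = 3*(-459) - 3*(-63) = -1188

-1188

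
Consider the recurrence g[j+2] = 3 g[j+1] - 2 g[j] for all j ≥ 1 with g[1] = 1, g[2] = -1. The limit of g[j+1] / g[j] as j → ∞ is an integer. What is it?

2

The characteristic equation is r^2 - 3r + 2 = 0, which factors as (r - 2)(r - 1) = 0.
So the roots are 2 and 1. Since |2| > |1| and the coefficient of 2^j is non-zero, the ratio tends to 2.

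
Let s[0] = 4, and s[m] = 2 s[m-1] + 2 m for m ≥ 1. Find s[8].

s[1] = 2*4 + 2 = 10
s[2] = 2*10 + 4 = 24
s[3] = 2*24 + 6 = 54
s[4] = 2*54 + 8 = 116
s[5] = 2*116 + 10 = 242
s[6] = 2*242 + 12 = 496
s[7] = 2*496 + 14 = 1006
s[8] = 2*1006 + 16 = 2028

2028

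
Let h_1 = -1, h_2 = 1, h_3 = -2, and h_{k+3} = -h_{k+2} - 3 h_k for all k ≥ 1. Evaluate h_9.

h_4 = -(-2) - 3(-1) = 5
h_5 = -5 - 3(1) = -8
h_6 = -(-8) - 3(-2) = 14
h_7 = -14 - 3(5) = -29
h_8 = -(-29) - 3(-8) = 53
h_9 = -53 - 3(14) = -95

-95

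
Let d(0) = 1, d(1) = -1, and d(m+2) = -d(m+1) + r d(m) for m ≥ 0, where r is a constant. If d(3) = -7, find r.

d(2) = 1 + r
d(3) = -1 - 2r
So -1 - 2r = -7, giving r = 3.

3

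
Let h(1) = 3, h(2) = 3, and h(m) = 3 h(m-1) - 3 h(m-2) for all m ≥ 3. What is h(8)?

h(3) = 3*3 - 3*3 = 0
h(4) = 3*0 - 3*3 = -9
h(5) = 3*(-9) - 3*0 = -27
h(6) = 3*(-27) - 3*(-9) = -54
h(7) = 3*(-54) - 3*(-27) = -81
h(8) = 3*(-81) - 3*(-54) = -81

-81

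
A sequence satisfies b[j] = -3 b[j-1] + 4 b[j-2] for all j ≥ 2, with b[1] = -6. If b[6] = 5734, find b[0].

Let b[0] = v.
b[2] = 18 + 4v
b[3] = -78 - 12v
b[4] = 306 + 52v
b[5] = -1230 - 204v
b[6] = 4914 + 820v
So 4914 + 820v = 5734, giving v = 1.

1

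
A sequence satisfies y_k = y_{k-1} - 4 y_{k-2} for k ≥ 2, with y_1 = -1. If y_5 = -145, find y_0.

-5

Let y_0 = w.
y_2 = -1 - 4w
y_3 = 3 - 4w
y_4 = 7 + 12w
y_5 = -5 + 28w
So -5 + 28w = -145, giving w = -5.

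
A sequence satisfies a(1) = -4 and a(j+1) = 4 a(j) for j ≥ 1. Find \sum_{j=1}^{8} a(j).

a(2) = 4·(-4) = -16
a(3) = 4·(-16) = -64
a(4) = 4·(-64) = -256
a(5) = 4·(-256) = -1024
a(6) = 4·(-1024) = -4096
a(7) = 4·(-4096) = -16384
a(8) = 4·(-16384) = -65536
Sum = (-4) + (-16) + (-64) + (-256) + (-1024) + (-4096) + (-16384) + (-65536) = -87380

-87380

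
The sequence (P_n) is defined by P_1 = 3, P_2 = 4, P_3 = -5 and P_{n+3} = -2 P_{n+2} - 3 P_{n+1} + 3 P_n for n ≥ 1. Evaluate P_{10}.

1339

P_4 = -2*(-5) - 3*4 + 3*3 = 7
P_5 = -2*7 - 3*(-5) + 3*4 = 13
P_6 = -2*13 - 3*7 + 3*(-5) = -62
P_7 = -2*(-62) - 3*13 + 3*7 = 106
P_8 = -2*106 - 3*(-62) + 3*13 = 13
P_9 = -2*13 - 3*106 + 3*(-62) = -530
P_{10} = -2*(-530) - 3*13 + 3*106 = 1339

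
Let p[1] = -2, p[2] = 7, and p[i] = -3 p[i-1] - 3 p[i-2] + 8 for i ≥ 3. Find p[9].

221

p[3] = -3(7) - 3(-2) + 8 = -7
p[4] = -3(-7) - 3(7) + 8 = 8
p[5] = -3(8) - 3(-7) + 8 = 5
p[6] = -3(5) - 3(8) + 8 = -31
p[7] = -3(-31) - 3(5) + 8 = 86
p[8] = -3(86) - 3(-31) + 8 = -157
p[9] = -3(-157) - 3(86) + 8 = 221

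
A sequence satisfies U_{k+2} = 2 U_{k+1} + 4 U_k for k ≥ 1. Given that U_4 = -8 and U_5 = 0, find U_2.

-4

Rearranging, U_{k-2} = (U_k - 2 U_{k-1}) / 4.
U_3 = (0 - 2(-8)) / 4 = 16/4 = 4
U_2 = (-8 - 2(4)) / 4 = -16/4 = -4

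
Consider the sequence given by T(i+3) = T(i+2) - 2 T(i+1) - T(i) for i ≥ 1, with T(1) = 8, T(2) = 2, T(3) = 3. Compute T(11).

-209

T(4) = 3 - 2·2 - 8 = -9
T(5) = (-9) - 2·3 - 2 = -17
T(6) = (-17) - 2·(-9) - 3 = -2
T(7) = (-2) - 2·(-17) - (-9) = 41
T(8) = 41 - 2·(-2) - (-17) = 62
T(9) = 62 - 2·41 - (-2) = -18
T(10) = (-18) - 2·62 - 41 = -183
T(11) = (-183) - 2·(-18) - 62 = -209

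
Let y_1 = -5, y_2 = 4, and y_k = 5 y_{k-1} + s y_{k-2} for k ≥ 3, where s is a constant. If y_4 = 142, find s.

-2

y_3 = 20 - 5s
y_4 = 100 - 21s
So 100 - 21s = 142, giving s = -2.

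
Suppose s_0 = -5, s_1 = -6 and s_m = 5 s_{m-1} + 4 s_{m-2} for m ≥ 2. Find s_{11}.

-307341394

s_2 = 5*(-6) + 4*(-5) = -50
s_3 = 5*(-50) + 4*(-6) = -274
s_4 = 5*(-274) + 4*(-50) = -1570
s_5 = 5*(-1570) + 4*(-274) = -8946
s_6 = 5*(-8946) + 4*(-1570) = -51010
s_7 = 5*(-51010) + 4*(-8946) = -290834
s_8 = 5*(-290834) + 4*(-51010) = -1658210
s_9 = 5*(-1658210) + 4*(-290834) = -9454386
s_{10} = 5*(-9454386) + 4*(-1658210) = -53904770
s_{11} = 5*(-53904770) + 4*(-9454386) = -307341394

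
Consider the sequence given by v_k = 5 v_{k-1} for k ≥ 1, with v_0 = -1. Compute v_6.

v_1 = 5·(-1) = -5
v_2 = 5·(-5) = -25
v_3 = 5·(-25) = -125
v_4 = 5·(-125) = -625
v_5 = 5·(-625) = -3125
v_6 = 5·(-3125) = -15625

-15625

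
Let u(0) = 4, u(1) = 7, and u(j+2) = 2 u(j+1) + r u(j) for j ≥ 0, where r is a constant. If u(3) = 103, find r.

u(2) = 14 + 4r
u(3) = 28 + 15r
So 28 + 15r = 103, giving r = 5.

5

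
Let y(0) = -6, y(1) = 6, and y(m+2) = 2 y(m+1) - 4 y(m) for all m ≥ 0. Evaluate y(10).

y(2) = 2(6) - 4(-6) = 36
y(3) = 2(36) - 4(6) = 48
y(4) = 2(48) - 4(36) = -48
y(5) = 2(-48) - 4(48) = -288
y(6) = 2(-288) - 4(-48) = -384
y(7) = 2(-384) - 4(-288) = 384
y(8) = 2(384) - 4(-384) = 2304
y(9) = 2(2304) - 4(384) = 3072
y(10) = 2(3072) - 4(2304) = -3072

-3072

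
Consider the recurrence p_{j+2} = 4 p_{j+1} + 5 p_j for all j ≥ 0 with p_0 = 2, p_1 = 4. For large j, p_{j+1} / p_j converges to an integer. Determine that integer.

5

The characteristic equation is r^2 - 4r - 5 = 0, which factors as (r - 5)(r + 1) = 0.
So the roots are 5 and -1. Since |5| > |-1| and the coefficient of 5^j is non-zero, the ratio tends to 5.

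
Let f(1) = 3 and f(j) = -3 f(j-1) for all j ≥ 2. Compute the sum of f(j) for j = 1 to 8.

f(2) = -3*3 = -9
f(3) = -3*(-9) = 27
f(4) = -3*27 = -81
f(5) = -3*(-81) = 243
f(6) = -3*243 = -729
f(7) = -3*(-729) = 2187
f(8) = -3*2187 = -6561
Sum = 3 + (-9) + 27 + (-81) + 243 + (-729) + 2187 + (-6561) = -4920

-4920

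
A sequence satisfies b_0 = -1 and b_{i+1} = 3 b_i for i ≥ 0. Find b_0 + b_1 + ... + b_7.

-3280

b_1 = 3*(-1) = -3
b_2 = 3*(-3) = -9
b_3 = 3*(-9) = -27
b_4 = 3*(-27) = -81
b_5 = 3*(-81) = -243
b_6 = 3*(-243) = -729
b_7 = 3*(-729) = -2187
Sum = (-1) + (-3) + (-9) + (-27) + (-81) + (-243) + (-729) + (-2187) = -3280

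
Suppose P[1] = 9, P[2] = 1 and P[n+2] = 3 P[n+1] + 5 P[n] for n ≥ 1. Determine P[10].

872041

P[3] = 3(1) + 5(9) = 48
P[4] = 3(48) + 5(1) = 149
P[5] = 3(149) + 5(48) = 687
P[6] = 3(687) + 5(149) = 2806
P[7] = 3(2806) + 5(687) = 11853
P[8] = 3(11853) + 5(2806) = 49589
P[9] = 3(49589) + 5(11853) = 208032
P[10] = 3(208032) + 5(49589) = 872041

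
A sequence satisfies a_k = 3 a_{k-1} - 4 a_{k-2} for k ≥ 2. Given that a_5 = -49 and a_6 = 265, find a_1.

Rearranging, a_{k-2} = (a_k - 3 a_{k-1}) / -4.
a_4 = (265 - 3(-49)) / -4 = 412/-4 = -103
a_3 = (-49 - 3(-103)) / -4 = 260/-4 = -65
a_2 = (-103 - 3(-65)) / -4 = 92/-4 = -23
a_1 = (-65 - 3(-23)) / -4 = 4/-4 = -1

-1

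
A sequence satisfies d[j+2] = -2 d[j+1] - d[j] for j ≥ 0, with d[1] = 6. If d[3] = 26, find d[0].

Let d[0] = x.
d[2] = -12 - x
d[3] = 18 + 2x
So 18 + 2x = 26, giving x = 4.

4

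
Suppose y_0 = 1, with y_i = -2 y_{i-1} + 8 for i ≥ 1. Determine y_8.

-424

y_1 = -2*1 + 8 = 6
y_2 = -2*6 + 8 = -4
y_3 = -2*(-4) + 8 = 16
y_4 = -2*16 + 8 = -24
y_5 = -2*(-24) + 8 = 56
y_6 = -2*56 + 8 = -104
y_7 = -2*(-104) + 8 = 216
y_8 = -2*216 + 8 = -424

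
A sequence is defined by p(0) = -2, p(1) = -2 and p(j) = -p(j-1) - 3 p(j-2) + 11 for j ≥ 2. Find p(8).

p(2) = -(-2) - 3(-2) + 11 = 19
p(3) = -19 - 3(-2) + 11 = -2
p(4) = -(-2) - 3(19) + 11 = -44
p(5) = -(-44) - 3(-2) + 11 = 61
p(6) = -61 - 3(-44) + 11 = 82
p(7) = -82 - 3(61) + 11 = -254
p(8) = -(-254) - 3(82) + 11 = 19

19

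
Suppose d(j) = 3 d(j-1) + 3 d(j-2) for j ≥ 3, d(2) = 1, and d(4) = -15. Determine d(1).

-3

Let d(1) = z.
d(3) = 3 + 3z
d(4) = 12 + 9z
So 12 + 9z = -15, giving z = -3.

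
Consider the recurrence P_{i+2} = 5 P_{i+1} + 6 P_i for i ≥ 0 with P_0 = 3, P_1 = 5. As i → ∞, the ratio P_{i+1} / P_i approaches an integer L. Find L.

6

The characteristic equation is r^2 - 5r - 6 = 0, which factors as (r - 6)(r + 1) = 0.
So the roots are 6 and -1. Since |6| > |-1| and the coefficient of 6^i is non-zero, the ratio tends to 6.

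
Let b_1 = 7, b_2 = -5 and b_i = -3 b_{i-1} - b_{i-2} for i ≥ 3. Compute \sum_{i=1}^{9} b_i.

1666

b_3 = -3*(-5) - 7 = 8
b_4 = -3*8 - (-5) = -19
b_5 = -3*(-19) - 8 = 49
b_6 = -3*49 - (-19) = -128
b_7 = -3*(-128) - 49 = 335
b_8 = -3*335 - (-128) = -877
b_9 = -3*(-877) - 335 = 2296
Sum = 7 + (-5) + 8 + (-19) + 49 + (-128) + 335 + (-877) + 2296 = 1666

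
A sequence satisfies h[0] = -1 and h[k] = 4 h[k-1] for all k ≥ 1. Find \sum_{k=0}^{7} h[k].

h[1] = 4(-1) = -4
h[2] = 4(-4) = -16
h[3] = 4(-16) = -64
h[4] = 4(-64) = -256
h[5] = 4(-256) = -1024
h[6] = 4(-1024) = -4096
h[7] = 4(-4096) = -16384
Sum = (-1) + (-4) + (-16) + (-64) + (-256) + (-1024) + (-4096) + (-16384) = -21845

-21845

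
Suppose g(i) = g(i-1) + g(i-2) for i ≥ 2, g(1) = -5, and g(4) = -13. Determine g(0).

Let g(0) = z.
g(2) = -5 + z
g(3) = -10 + z
g(4) = -15 + 2z
So -15 + 2z = -13, giving z = 1.

1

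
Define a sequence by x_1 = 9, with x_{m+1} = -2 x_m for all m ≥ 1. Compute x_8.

x_2 = -2*9 = -18
x_3 = -2*(-18) = 36
x_4 = -2*36 = -72
x_5 = -2*(-72) = 144
x_6 = -2*144 = -288
x_7 = -2*(-288) = 576
x_8 = -2*576 = -1152

-1152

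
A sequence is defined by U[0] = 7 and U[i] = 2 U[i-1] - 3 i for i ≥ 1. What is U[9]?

U[1] = 2*7 - 3 = 11
U[2] = 2*11 - 6 = 16
U[3] = 2*16 - 9 = 23
U[4] = 2*23 - 12 = 34
U[5] = 2*34 - 15 = 53
U[6] = 2*53 - 18 = 88
U[7] = 2*88 - 21 = 155
U[8] = 2*155 - 24 = 286
U[9] = 2*286 - 27 = 545

545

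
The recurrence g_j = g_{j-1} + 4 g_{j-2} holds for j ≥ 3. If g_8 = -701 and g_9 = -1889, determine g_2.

-1

Rearranging, g_{j-2} = (g_j - g_{j-1}) / 4.
g_7 = (-1889 - (-701)) / 4 = -1188/4 = -297
g_6 = (-701 - (-297)) / 4 = -404/4 = -101
g_5 = (-297 - (-101)) / 4 = -196/4 = -49
g_4 = (-101 - (-49)) / 4 = -52/4 = -13
g_3 = (-49 - (-13)) / 4 = -36/4 = -9
g_2 = (-13 - (-9)) / 4 = -4/4 = -1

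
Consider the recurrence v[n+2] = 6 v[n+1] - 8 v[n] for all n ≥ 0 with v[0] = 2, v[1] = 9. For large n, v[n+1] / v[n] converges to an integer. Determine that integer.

The characteristic equation is r^2 - 6r + 8 = 0, which factors as (r - 4)(r - 2) = 0.
So the roots are 4 and 2. Since |4| > |2| and the coefficient of 4^n is non-zero, the ratio tends to 4.

4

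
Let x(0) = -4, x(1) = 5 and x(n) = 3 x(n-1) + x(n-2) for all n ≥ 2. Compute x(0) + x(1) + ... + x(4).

175

x(2) = 3·5 + (-4) = 11
x(3) = 3·11 + 5 = 38
x(4) = 3·38 + 11 = 125
Sum = (-4) + 5 + 11 + 38 + 125 = 175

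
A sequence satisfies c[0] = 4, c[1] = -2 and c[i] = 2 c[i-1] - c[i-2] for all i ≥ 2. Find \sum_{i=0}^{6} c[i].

-98

c[2] = 2*(-2) - 4 = -8
c[3] = 2*(-8) - (-2) = -14
c[4] = 2*(-14) - (-8) = -20
c[5] = 2*(-20) - (-14) = -26
c[6] = 2*(-26) - (-20) = -32
Sum = 4 + (-2) + (-8) + (-14) + (-20) + (-26) + (-32) = -98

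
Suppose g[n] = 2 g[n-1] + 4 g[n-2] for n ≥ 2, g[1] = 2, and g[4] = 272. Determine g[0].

7

Let g[0] = w.
g[2] = 4 + 4w
g[3] = 16 + 8w
g[4] = 48 + 32w
So 48 + 32w = 272, giving w = 7.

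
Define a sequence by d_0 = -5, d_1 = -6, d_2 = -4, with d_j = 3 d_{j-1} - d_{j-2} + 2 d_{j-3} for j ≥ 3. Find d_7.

-1320

d_3 = 3(-4) - (-6) + 2(-5) = -16
d_4 = 3(-16) - (-4) + 2(-6) = -56
d_5 = 3(-56) - (-16) + 2(-4) = -160
d_6 = 3(-160) - (-56) + 2(-16) = -456
d_7 = 3(-456) - (-160) + 2(-56) = -1320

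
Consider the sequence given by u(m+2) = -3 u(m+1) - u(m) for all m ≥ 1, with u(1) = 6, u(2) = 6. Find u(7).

u(3) = -3*6 - 6 = -24
u(4) = -3*(-24) - 6 = 66
u(5) = -3*66 - (-24) = -174
u(6) = -3*(-174) - 66 = 456
u(7) = -3*456 - (-174) = -1194

-1194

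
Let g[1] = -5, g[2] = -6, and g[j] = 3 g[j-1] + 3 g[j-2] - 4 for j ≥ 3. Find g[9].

g[3] = 3*(-6) + 3*(-5) - 4 = -37
g[4] = 3*(-37) + 3*(-6) - 4 = -133
g[5] = 3*(-133) + 3*(-37) - 4 = -514
g[6] = 3*(-514) + 3*(-133) - 4 = -1945
g[7] = 3*(-1945) + 3*(-514) - 4 = -7381
g[8] = 3*(-7381) + 3*(-1945) - 4 = -27982
g[9] = 3*(-27982) + 3*(-7381) - 4 = -106093

-106093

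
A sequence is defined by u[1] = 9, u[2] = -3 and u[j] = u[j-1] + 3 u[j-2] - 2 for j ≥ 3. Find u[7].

329

u[3] = (-3) + 3·9 - 2 = 22
u[4] = 22 + 3·(-3) - 2 = 11
u[5] = 11 + 3·22 - 2 = 75
u[6] = 75 + 3·11 - 2 = 106
u[7] = 106 + 3·75 - 2 = 329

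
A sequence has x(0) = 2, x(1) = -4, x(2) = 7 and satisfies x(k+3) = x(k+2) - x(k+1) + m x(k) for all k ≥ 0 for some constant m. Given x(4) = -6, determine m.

5

x(3) = 11 + 2m
x(4) = 4 - 2m
So 4 - 2m = -6, giving m = 5.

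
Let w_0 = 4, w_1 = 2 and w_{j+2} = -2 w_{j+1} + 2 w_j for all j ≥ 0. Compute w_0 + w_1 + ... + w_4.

w_2 = -2(2) + 2(4) = 4
w_3 = -2(4) + 2(2) = -4
w_4 = -2(-4) + 2(4) = 16
Sum = 4 + 2 + 4 + (-4) + 16 = 22

22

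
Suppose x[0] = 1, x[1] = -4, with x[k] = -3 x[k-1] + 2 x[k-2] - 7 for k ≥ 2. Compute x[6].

1495

x[2] = -3*(-4) + 2*1 - 7 = 7
x[3] = -3*7 + 2*(-4) - 7 = -36
x[4] = -3*(-36) + 2*7 - 7 = 115
x[5] = -3*115 + 2*(-36) - 7 = -424
x[6] = -3*(-424) + 2*115 - 7 = 1495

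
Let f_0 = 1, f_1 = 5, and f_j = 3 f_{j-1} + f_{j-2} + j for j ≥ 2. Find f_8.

f_2 = 3*5 + 1 + 2 = 18
f_3 = 3*18 + 5 + 3 = 62
f_4 = 3*62 + 18 + 4 = 208
f_5 = 3*208 + 62 + 5 = 691
f_6 = 3*691 + 208 + 6 = 2287
f_7 = 3*2287 + 691 + 7 = 7559
f_8 = 3*7559 + 2287 + 8 = 24972

24972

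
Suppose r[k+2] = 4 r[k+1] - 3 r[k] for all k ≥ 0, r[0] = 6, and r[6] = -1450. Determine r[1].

2

Let r[1] = z.
r[2] = -18 + 4z
r[3] = -72 + 13z
r[4] = -234 + 40z
r[5] = -720 + 121z
r[6] = -2178 + 364z
So -2178 + 364z = -1450, giving z = 2.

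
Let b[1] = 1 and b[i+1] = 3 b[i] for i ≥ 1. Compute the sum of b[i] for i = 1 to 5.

b[2] = 3·1 = 3
b[3] = 3·3 = 9
b[4] = 3·9 = 27
b[5] = 3·27 = 81
Sum = 1 + 3 + 9 + 27 + 81 = 121

121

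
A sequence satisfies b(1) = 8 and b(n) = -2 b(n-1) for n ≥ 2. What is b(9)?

b(2) = -2*8 = -16
b(3) = -2*(-16) = 32
b(4) = -2*32 = -64
b(5) = -2*(-64) = 128
b(6) = -2*128 = -256
b(7) = -2*(-256) = 512
b(8) = -2*512 = -1024
b(9) = -2*(-1024) = 2048

2048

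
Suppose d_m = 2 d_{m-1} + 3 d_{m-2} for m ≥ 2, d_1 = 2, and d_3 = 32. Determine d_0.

3

Let d_0 = z.
d_2 = 4 + 3z
d_3 = 14 + 6z
So 14 + 6z = 32, giving z = 3.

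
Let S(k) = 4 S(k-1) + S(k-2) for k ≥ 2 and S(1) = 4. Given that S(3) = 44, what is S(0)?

Let S(0) = z.
S(2) = 16 + z
S(3) = 68 + 4z
So 68 + 4z = 44, giving z = -6.

-6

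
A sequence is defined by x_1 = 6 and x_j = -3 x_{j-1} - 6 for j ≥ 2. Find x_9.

x_2 = -3(6) - 6 = -24
x_3 = -3(-24) - 6 = 66
x_4 = -3(66) - 6 = -204
x_5 = -3(-204) - 6 = 606
x_6 = -3(606) - 6 = -1824
x_7 = -3(-1824) - 6 = 5466
x_8 = -3(5466) - 6 = -16404
x_9 = -3(-16404) - 6 = 49206

49206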